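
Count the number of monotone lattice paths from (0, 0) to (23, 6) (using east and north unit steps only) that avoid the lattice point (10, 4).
Number of paths = 369915

Total paths from (0, 0) to (23, 6): C(29, 23) = 475020. Paths through (10, 4): (paths (0, 0) → (10, 4)) × (paths (10, 4) → (23, 6)) = C(14, 10) · C(15, 13) = 1001 · 105 = 105105. Avoidance count = 475020 − 105105 = 369915.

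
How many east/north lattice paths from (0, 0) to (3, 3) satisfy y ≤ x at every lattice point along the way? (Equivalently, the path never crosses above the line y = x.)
Number of paths = 5

By the reflection principle (André's argument), the number of monotone paths to (3, 3) with n ≤ m that never go above y = x is C(6, 3) − C(6, 4) = 20 − 15 = 5.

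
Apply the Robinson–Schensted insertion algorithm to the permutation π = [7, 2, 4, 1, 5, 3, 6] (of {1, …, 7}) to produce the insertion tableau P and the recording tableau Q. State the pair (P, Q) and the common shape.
P = [1, 3, 5, 6] / [2, 4] / [7];  Q = [1, 3, 5, 7] / [2, 6] / [4];  common shape = (4, 2, 1)

Row-insert the values π_1, π_2, … into P one at a time, bumping the leftmost entry strictly greater than the inserted value down to the next row. The recording tableau Q records, in position (i, j), the step at which that cell was added to P.
  Insert 7 (step 1): P = [7];  Q = [1]
  Insert 2 (step 2): P = [2] / [7];  Q = [1] / [2]
  Insert 4 (step 3): P = [2, 4] / [7];  Q = [1, 3] / [2]
  Insert 1 (step 4): P = [1, 4] / [2] / [7];  Q = [1, 3] / [2] / [4]
  Insert 5 (step 5): P = [1, 4, 5] / [2] / [7];  Q = [1, 3, 5] / [2] / [4]
  Insert 3 (step 6): P = [1, 3, 5] / [2, 4] / [7];  Q = [1, 3, 5] / [2, 6] / [4]
  Insert 6 (step 7): P = [1, 3, 5, 6] / [2, 4] / [7];  Q = [1, 3, 5, 7] / [2, 6] / [4]
Final shape: (4, 2, 1).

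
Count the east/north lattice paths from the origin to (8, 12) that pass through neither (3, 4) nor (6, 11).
Number of paths = 56397

Inclusion–exclusion. Total paths: C(20, 8) = 125970. Through P₁: C(7, 3)·C(13, 5) = 45045. Through P₂: C(17, 6)·C(3, 2) = 37128. Since P₁ is strictly southwest of P₂, a monotone path through both must visit P₁ then P₂; paths through both = C(7, 3)·C(10, 3)·C(3, 2) = 12600. Avoid both = 125970 − 45045 − 37128 + 12600 = 56397.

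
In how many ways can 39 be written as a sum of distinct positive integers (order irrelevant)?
q(39) = 982

A partition into distinct parts is a strictly decreasing sequence summing to n. The recurrence d(n, m) = d(n, m−1) + d(n−m, m−1) (use part m at most once) with q(n) = d(n, n) gives q(39) = 982. (Euler's theorem: # distinct-part partitions = # odd-part partitions.)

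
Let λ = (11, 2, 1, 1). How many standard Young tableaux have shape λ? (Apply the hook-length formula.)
# SYT of shape (11, 2, 1, 1) = 2925

Hook-length formula: f^λ = n! / Π hook(c), product over all cells c of the Young diagram. For λ = (11, 2, 1, 1), n = 15 boxes. Hook lengths by row (left-to-right, top-to-bottom): [14, 11, 9, 8, 7, 6, 5, 4, 3, 2, 1]; [4, 1]; [2]; [1]. Product of hooks = 447068160. So f^λ = 15! / 447068160 = 1307674368000 / 447068160 = 2925.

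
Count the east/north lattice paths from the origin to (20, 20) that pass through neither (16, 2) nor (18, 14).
Number of paths = 124645602669

Inclusion–exclusion. Total paths: C(40, 20) = 137846528820. Through P₁: C(18, 16)·C(22, 4) = 1119195. Through P₂: C(32, 18)·C(8, 2) = 13200196800. Since P₁ is strictly southwest of P₂, a monotone path through both must visit P₁ then P₂; paths through both = C(18, 16)·C(14, 2)·C(8, 2) = 389844. Avoid both = 137846528820 − 1119195 − 13200196800 + 389844 = 124645602669.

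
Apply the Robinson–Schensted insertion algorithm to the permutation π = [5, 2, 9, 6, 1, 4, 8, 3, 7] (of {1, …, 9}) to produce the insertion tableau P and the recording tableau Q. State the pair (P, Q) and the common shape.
P = [1, 3, 7] / [2, 4, 8] / [5, 6] / [9];  Q = [1, 3, 7] / [2, 4, 9] / [5, 6] / [8];  common shape = (3, 3, 2, 1)

Row-insert the values π_1, π_2, … into P one at a time, bumping the leftmost entry strictly greater than the inserted value down to the next row. The recording tableau Q records, in position (i, j), the step at which that cell was added to P.
  Insert 5 (step 1): P = [5];  Q = [1]
  Insert 2 (step 2): P = [2] / [5];  Q = [1] / [2]
  Insert 9 (step 3): P = [2, 9] / [5];  Q = [1, 3] / [2]
  Insert 6 (step 4): P = [2, 6] / [5, 9];  Q = [1, 3] / [2, 4]
  Insert 1 (step 5): P = [1, 6] / [2, 9] / [5];  Q = [1, 3] / [2, 4] / [5]
  Insert 4 (step 6): P = [1, 4] / [2, 6] / [5, 9];  Q = [1, 3] / [2, 4] / [5, 6]
  Insert 8 (step 7): P = [1, 4, 8] / [2, 6] / [5, 9];  Q = [1, 3, 7] / [2, 4] / [5, 6]
  Insert 3 (step 8): P = [1, 3, 8] / [2, 4] / [5, 6] / [9];  Q = [1, 3, 7] / [2, 4] / [5, 6] / [8]
  Insert 7 (step 9): P = [1, 3, 7] / [2, 4, 8] / [5, 6] / [9];  Q = [1, 3, 7] / [2, 4, 9] / [5, 6] / [8]
Final shape: (3, 3, 2, 1).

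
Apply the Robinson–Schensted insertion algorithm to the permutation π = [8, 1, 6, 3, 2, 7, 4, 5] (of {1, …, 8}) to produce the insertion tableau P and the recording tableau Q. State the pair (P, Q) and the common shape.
P = [1, 2, 4, 5] / [3, 7] / [6] / [8];  Q = [1, 3, 6, 8] / [2, 7] / [4] / [5];  common shape = (4, 2, 1, 1)

Row-insert the values π_1, π_2, … into P one at a time, bumping the leftmost entry strictly greater than the inserted value down to the next row. The recording tableau Q records, in position (i, j), the step at which that cell was added to P.
  Insert 8 (step 1): P = [8];  Q = [1]
  Insert 1 (step 2): P = [1] / [8];  Q = [1] / [2]
  Insert 6 (step 3): P = [1, 6] / [8];  Q = [1, 3] / [2]
  Insert 3 (step 4): P = [1, 3] / [6] / [8];  Q = [1, 3] / [2] / [4]
  Insert 2 (step 5): P = [1, 2] / [3] / [6] / [8];  Q = [1, 3] / [2] / [4] / [5]
  Insert 7 (step 6): P = [1, 2, 7] / [3] / [6] / [8];  Q = [1, 3, 6] / [2] / [4] / [5]
  Insert 4 (step 7): P = [1, 2, 4] / [3, 7] / [6] / [8];  Q = [1, 3, 6] / [2, 7] / [4] / [5]
  Insert 5 (step 8): P = [1, 2, 4, 5] / [3, 7] / [6] / [8];  Q = [1, 3, 6, 8] / [2, 7] / [4] / [5]
Final shape: (4, 2, 1, 1).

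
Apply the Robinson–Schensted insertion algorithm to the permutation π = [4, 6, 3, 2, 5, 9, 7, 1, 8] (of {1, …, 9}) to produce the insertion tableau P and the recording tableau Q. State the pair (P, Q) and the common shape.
P = [1, 5, 7, 8] / [2, 6, 9] / [3] / [4];  Q = [1, 2, 6, 9] / [3, 5, 7] / [4] / [8];  common shape = (4, 3, 1, 1)

Row-insert the values π_1, π_2, … into P one at a time, bumping the leftmost entry strictly greater than the inserted value down to the next row. The recording tableau Q records, in position (i, j), the step at which that cell was added to P.
  Insert 4 (step 1): P = [4];  Q = [1]
  Insert 6 (step 2): P = [4, 6];  Q = [1, 2]
  Insert 3 (step 3): P = [3, 6] / [4];  Q = [1, 2] / [3]
  Insert 2 (step 4): P = [2, 6] / [3] / [4];  Q = [1, 2] / [3] / [4]
  Insert 5 (step 5): P = [2, 5] / [3, 6] / [4];  Q = [1, 2] / [3, 5] / [4]
  Insert 9 (step 6): P = [2, 5, 9] / [3, 6] / [4];  Q = [1, 2, 6] / [3, 5] / [4]
  Insert 7 (step 7): P = [2, 5, 7] / [3, 6, 9] / [4];  Q = [1, 2, 6] / [3, 5, 7] / [4]
  Insert 1 (step 8): P = [1, 5, 7] / [2, 6, 9] / [3] / [4];  Q = [1, 2, 6] / [3, 5, 7] / [4] / [8]
  Insert 8 (step 9): P = [1, 5, 7, 8] / [2, 6, 9] / [3] / [4];  Q = [1, 2, 6, 9] / [3, 5, 7] / [4] / [8]
Final shape: (4, 3, 1, 1).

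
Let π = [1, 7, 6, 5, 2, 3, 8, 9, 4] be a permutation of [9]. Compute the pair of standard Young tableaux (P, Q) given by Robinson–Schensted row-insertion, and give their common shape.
P = [1, 2, 3, 4, 9] / [5, 8] / [6] / [7];  Q = [1, 2, 6, 7, 8] / [3, 9] / [4] / [5];  common shape = (5, 2, 1, 1)

Row-insert the values π_1, π_2, … into P one at a time, bumping the leftmost entry strictly greater than the inserted value down to the next row. The recording tableau Q records, in position (i, j), the step at which that cell was added to P.
  Insert 1 (step 1): P = [1];  Q = [1]
  Insert 7 (step 2): P = [1, 7];  Q = [1, 2]
  Insert 6 (step 3): P = [1, 6] / [7];  Q = [1, 2] / [3]
  Insert 5 (step 4): P = [1, 5] / [6] / [7];  Q = [1, 2] / [3] / [4]
  Insert 2 (step 5): P = [1, 2] / [5] / [6] / [7];  Q = [1, 2] / [3] / [4] / [5]
  Insert 3 (step 6): P = [1, 2, 3] / [5] / [6] / [7];  Q = [1, 2, 6] / [3] / [4] / [5]
  Insert 8 (step 7): P = [1, 2, 3, 8] / [5] / [6] / [7];  Q = [1, 2, 6, 7] / [3] / [4] / [5]
  Insert 9 (step 8): P = [1, 2, 3, 8, 9] / [5] / [6] / [7];  Q = [1, 2, 6, 7, 8] / [3] / [4] / [5]
  Insert 4 (step 9): P = [1, 2, 3, 4, 9] / [5, 8] / [6] / [7];  Q = [1, 2, 6, 7, 8] / [3, 9] / [4] / [5]
Final shape: (5, 2, 1, 1).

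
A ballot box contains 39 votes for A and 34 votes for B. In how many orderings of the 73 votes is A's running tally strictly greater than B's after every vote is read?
Strict-lead orderings = 50841248199001927800

Total orderings of the 73 votes with 39 for A: C(73, 39) = 742282223705428145880. By the Bertrand ballot formula (Cycle Lemma / reflection principle), the number of orderings in which A is strictly ahead of B throughout is (p − q)/(p + q) · C(p + q, p) = (39 − 34)/(39 + 34) · 742282223705428145880 = 50841248199001927800.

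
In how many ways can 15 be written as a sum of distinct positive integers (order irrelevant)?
q(15) = 27

List partitions of 15 into distinct parts: 15, 14+1, 13+2, 12+3, 12+2+1, 11+4, 11+3+1, 10+5, 10+4+1, 10+3+2, 9+6, 9+5+1, 9+4+2, 9+3+2+1, 8+7, 8+6+1, 8+5+2, 8+4+3, 8+4+2+1, 7+6+2, 7+5+3, 7+5+2+1, 7+4+3+1, 6+5+4, 6+5+3+1, 6+4+3+2, 5+4+3+2+1. There are q(15) = 27. (Euler: this equals the number of odd-part partitions of 15.)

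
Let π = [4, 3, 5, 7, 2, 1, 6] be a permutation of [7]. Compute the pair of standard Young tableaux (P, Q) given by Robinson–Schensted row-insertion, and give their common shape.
P = [1, 5, 6] / [2, 7] / [3] / [4];  Q = [1, 3, 4] / [2, 7] / [5] / [6];  common shape = (3, 2, 1, 1)

Row-insert the values π_1, π_2, … into P one at a time, bumping the leftmost entry strictly greater than the inserted value down to the next row. The recording tableau Q records, in position (i, j), the step at which that cell was added to P.
  Insert 4 (step 1): P = [4];  Q = [1]
  Insert 3 (step 2): P = [3] / [4];  Q = [1] / [2]
  Insert 5 (step 3): P = [3, 5] / [4];  Q = [1, 3] / [2]
  Insert 7 (step 4): P = [3, 5, 7] / [4];  Q = [1, 3, 4] / [2]
  Insert 2 (step 5): P = [2, 5, 7] / [3] / [4];  Q = [1, 3, 4] / [2] / [5]
  Insert 1 (step 6): P = [1, 5, 7] / [2] / [3] / [4];  Q = [1, 3, 4] / [2] / [5] / [6]
  Insert 6 (step 7): P = [1, 5, 6] / [2, 7] / [3] / [4];  Q = [1, 3, 4] / [2, 7] / [5] / [6]
Final shape: (3, 2, 1, 1).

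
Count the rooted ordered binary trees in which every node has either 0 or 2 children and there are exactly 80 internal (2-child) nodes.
C_80 = 1136359577947336271931632877004667456667613940

These full binary trees are counted by the Catalan number C_n = (1/(n + 1)) · C(2n, n). For n = 80: C_80 = (1/81) · C(160, 80) = 92045125813734238026462263037378063990076729140/81 = 1136359577947336271931632877004667456667613940.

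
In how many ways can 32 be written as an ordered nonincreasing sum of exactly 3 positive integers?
p(32, 3 parts) = 85

Partitions of n into exactly k parts are in bijection with partitions of n − k into at most k parts (subtract 1 from each part). So p(32, exactly 3) = p(29, parts ≤ 3). Computing via the recurrence p(m, j) = p(m, j−1) + p(m−j, j) gives 85.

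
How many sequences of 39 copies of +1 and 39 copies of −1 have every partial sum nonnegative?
C_39 = 680425371729975800390

These ballot sequences are counted by the Catalan number C_n = (1/(n + 1)) · C(2n, n). For n = 39: C_39 = (1/40) · C(78, 39) = 27217014869199032015600/40 = 680425371729975800390.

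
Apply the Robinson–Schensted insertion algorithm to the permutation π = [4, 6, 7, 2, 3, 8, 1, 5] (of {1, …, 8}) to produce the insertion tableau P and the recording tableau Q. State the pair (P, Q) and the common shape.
P = [1, 3, 5, 8] / [2, 6, 7] / [4];  Q = [1, 2, 3, 6] / [4, 5, 8] / [7];  common shape = (4, 3, 1)

Row-insert the values π_1, π_2, … into P one at a time, bumping the leftmost entry strictly greater than the inserted value down to the next row. The recording tableau Q records, in position (i, j), the step at which that cell was added to P.
  Insert 4 (step 1): P = [4];  Q = [1]
  Insert 6 (step 2): P = [4, 6];  Q = [1, 2]
  Insert 7 (step 3): P = [4, 6, 7];  Q = [1, 2, 3]
  Insert 2 (step 4): P = [2, 6, 7] / [4];  Q = [1, 2, 3] / [4]
  Insert 3 (step 5): P = [2, 3, 7] / [4, 6];  Q = [1, 2, 3] / [4, 5]
  Insert 8 (step 6): P = [2, 3, 7, 8] / [4, 6];  Q = [1, 2, 3, 6] / [4, 5]
  Insert 1 (step 7): P = [1, 3, 7, 8] / [2, 6] / [4];  Q = [1, 2, 3, 6] / [4, 5] / [7]
  Insert 5 (step 8): P = [1, 3, 5, 8] / [2, 6, 7] / [4];  Q = [1, 2, 3, 6] / [4, 5, 8] / [7]
Final shape: (4, 3, 1).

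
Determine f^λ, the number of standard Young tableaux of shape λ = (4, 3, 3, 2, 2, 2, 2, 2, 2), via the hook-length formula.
# SYT of shape (4, 3, 3, 2, 2, 2, 2, 2, 2) = 45265220

Hook-length formula: f^λ = n! / Π hook(c), product over all cells c of the Young diagram. For λ = (4, 3, 3, 2, 2, 2, 2, 2, 2), n = 22 boxes. Hook lengths by row (left-to-right, top-to-bottom): [12, 11, 4, 1]; [10, 9, 2]; [9, 8, 1]; [7, 6]; [6, 5]; [5, 4]; [4, 3]; [3, 2]; [2, 1]. Product of hooks = 24831442944000. So f^λ = 22! / 24831442944000 = 1124000727777607680000 / 24831442944000 = 45265220.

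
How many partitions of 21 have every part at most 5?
p(21, parts ≤ 5) = 221

Use the recurrence p(n, m) = p(n, m−1) + p(n−m, m): either the largest part is < m (count p(n, m−1)) or the largest part is exactly m (remove one copy of m, count p(n−m, m)). With p(0, ·) = 1 this gives p(21, parts ≤ 5) = 221. (By conjugating Young diagrams, this also counts partitions of 21 into at most 5 parts.)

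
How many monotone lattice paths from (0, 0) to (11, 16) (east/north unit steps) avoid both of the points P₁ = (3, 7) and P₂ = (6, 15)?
Number of paths = 9913911

Inclusion–exclusion. Total paths: C(27, 11) = 13037895. Through P₁: C(10, 3)·C(17, 8) = 2917200. Through P₂: C(21, 6)·C(6, 5) = 325584. Since P₁ is strictly southwest of P₂, a monotone path through both must visit P₁ then P₂; paths through both = C(10, 3)·C(11, 3)·C(6, 5) = 118800. Avoid both = 13037895 − 2917200 − 325584 + 118800 = 9913911.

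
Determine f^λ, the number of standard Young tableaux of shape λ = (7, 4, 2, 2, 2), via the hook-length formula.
# SYT of shape (7, 4, 2, 2, 2) = 1485120

Hook-length formula: f^λ = n! / Π hook(c), product over all cells c of the Young diagram. For λ = (7, 4, 2, 2, 2), n = 17 boxes. Hook lengths by row (left-to-right, top-to-bottom): [11, 10, 6, 5, 3, 2, 1]; [7, 6, 2, 1]; [4, 3]; [3, 2]; [2, 1]. Product of hooks = 239500800. So f^λ = 17! / 239500800 = 355687428096000 / 239500800 = 1485120.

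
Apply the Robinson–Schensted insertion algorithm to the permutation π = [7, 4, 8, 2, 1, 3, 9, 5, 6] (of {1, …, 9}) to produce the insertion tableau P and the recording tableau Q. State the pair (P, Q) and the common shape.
P = [1, 3, 5, 6] / [2, 8, 9] / [4] / [7];  Q = [1, 3, 7, 9] / [2, 6, 8] / [4] / [5];  common shape = (4, 3, 1, 1)

Row-insert the values π_1, π_2, … into P one at a time, bumping the leftmost entry strictly greater than the inserted value down to the next row. The recording tableau Q records, in position (i, j), the step at which that cell was added to P.
  Insert 7 (step 1): P = [7];  Q = [1]
  Insert 4 (step 2): P = [4] / [7];  Q = [1] / [2]
  Insert 8 (step 3): P = [4, 8] / [7];  Q = [1, 3] / [2]
  Insert 2 (step 4): P = [2, 8] / [4] / [7];  Q = [1, 3] / [2] / [4]
  Insert 1 (step 5): P = [1, 8] / [2] / [4] / [7];  Q = [1, 3] / [2] / [4] / [5]
  Insert 3 (step 6): P = [1, 3] / [2, 8] / [4] / [7];  Q = [1, 3] / [2, 6] / [4] / [5]
  Insert 9 (step 7): P = [1, 3, 9] / [2, 8] / [4] / [7];  Q = [1, 3, 7] / [2, 6] / [4] / [5]
  Insert 5 (step 8): P = [1, 3, 5] / [2, 8, 9] / [4] / [7];  Q = [1, 3, 7] / [2, 6, 8] / [4] / [5]
  Insert 6 (step 9): P = [1, 3, 5, 6] / [2, 8, 9] / [4] / [7];  Q = [1, 3, 7, 9] / [2, 6, 8] / [4] / [5]
Final shape: (4, 3, 1, 1).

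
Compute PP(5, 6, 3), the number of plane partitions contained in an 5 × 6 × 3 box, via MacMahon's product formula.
PP(5, 6, 3) = 3737448

Evaluate the triple product over i = 1..5, j = 1..6, k = 1..3. The factors are (2/1) · (3/2) · (4/3) · (3/2) · (4/3) · (5/4) · (4/3) · (5/4) · … (90 factors total). The numerators and denominators telescope so the product is an integer; carrying out the multiplication exactly gives PP(5, 6, 3) = 3737448.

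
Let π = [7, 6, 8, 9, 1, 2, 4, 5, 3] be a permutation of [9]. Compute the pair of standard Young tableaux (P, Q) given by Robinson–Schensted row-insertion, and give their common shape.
P = [1, 2, 3, 5] / [4, 8, 9] / [6] / [7];  Q = [1, 3, 4, 8] / [2, 6, 7] / [5] / [9];  common shape = (4, 3, 1, 1)

Row-insert the values π_1, π_2, … into P one at a time, bumping the leftmost entry strictly greater than the inserted value down to the next row. The recording tableau Q records, in position (i, j), the step at which that cell was added to P.
  Insert 7 (step 1): P = [7];  Q = [1]
  Insert 6 (step 2): P = [6] / [7];  Q = [1] / [2]
  Insert 8 (step 3): P = [6, 8] / [7];  Q = [1, 3] / [2]
  Insert 9 (step 4): P = [6, 8, 9] / [7];  Q = [1, 3, 4] / [2]
  Insert 1 (step 5): P = [1, 8, 9] / [6] / [7];  Q = [1, 3, 4] / [2] / [5]
  Insert 2 (step 6): P = [1, 2, 9] / [6, 8] / [7];  Q = [1, 3, 4] / [2, 6] / [5]
  Insert 4 (step 7): P = [1, 2, 4] / [6, 8, 9] / [7];  Q = [1, 3, 4] / [2, 6, 7] / [5]
  Insert 5 (step 8): P = [1, 2, 4, 5] / [6, 8, 9] / [7];  Q = [1, 3, 4, 8] / [2, 6, 7] / [5]
  Insert 3 (step 9): P = [1, 2, 3, 5] / [4, 8, 9] / [6] / [7];  Q = [1, 3, 4, 8] / [2, 6, 7] / [5] / [9]
Final shape: (4, 3, 1, 1).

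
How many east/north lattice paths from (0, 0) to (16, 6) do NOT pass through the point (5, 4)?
Number of paths = 64785

Total paths from (0, 0) to (16, 6): C(22, 16) = 74613. Paths through (5, 4): (paths (0, 0) → (5, 4)) × (paths (5, 4) → (16, 6)) = C(9, 5) · C(13, 11) = 126 · 78 = 9828. Avoidance count = 74613 − 9828 = 64785.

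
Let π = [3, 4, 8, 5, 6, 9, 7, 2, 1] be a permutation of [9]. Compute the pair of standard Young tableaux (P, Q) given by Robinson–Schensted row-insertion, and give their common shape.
P = [1, 4, 5, 6, 7] / [2, 9] / [3] / [8];  Q = [1, 2, 3, 5, 6] / [4, 7] / [8] / [9];  common shape = (5, 2, 1, 1)

Row-insert the values π_1, π_2, … into P one at a time, bumping the leftmost entry strictly greater than the inserted value down to the next row. The recording tableau Q records, in position (i, j), the step at which that cell was added to P.
  Insert 3 (step 1): P = [3];  Q = [1]
  Insert 4 (step 2): P = [3, 4];  Q = [1, 2]
  Insert 8 (step 3): P = [3, 4, 8];  Q = [1, 2, 3]
  Insert 5 (step 4): P = [3, 4, 5] / [8];  Q = [1, 2, 3] / [4]
  Insert 6 (step 5): P = [3, 4, 5, 6] / [8];  Q = [1, 2, 3, 5] / [4]
  Insert 9 (step 6): P = [3, 4, 5, 6, 9] / [8];  Q = [1, 2, 3, 5, 6] / [4]
  Insert 7 (step 7): P = [3, 4, 5, 6, 7] / [8, 9];  Q = [1, 2, 3, 5, 6] / [4, 7]
  Insert 2 (step 8): P = [2, 4, 5, 6, 7] / [3, 9] / [8];  Q = [1, 2, 3, 5, 6] / [4, 7] / [8]
  Insert 1 (step 9): P = [1, 4, 5, 6, 7] / [2, 9] / [3] / [8];  Q = [1, 2, 3, 5, 6] / [4, 7] / [8] / [9]
Final shape: (5, 2, 1, 1).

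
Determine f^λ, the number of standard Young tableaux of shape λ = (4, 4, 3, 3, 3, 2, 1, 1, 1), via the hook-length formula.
# SYT of shape (4, 4, 3, 3, 3, 2, 1, 1, 1) = 465585120

Hook-length formula: f^λ = n! / Π hook(c), product over all cells c of the Young diagram. For λ = (4, 4, 3, 3, 3, 2, 1, 1, 1), n = 22 boxes. Hook lengths by row (left-to-right, top-to-bottom): [12, 8, 6, 2]; [11, 7, 5, 1]; [9, 5, 3]; [8, 4, 2]; [7, 3, 1]; [5, 1]; [3]; [2]; [1]. Product of hooks = 2414168064000. So f^λ = 22! / 2414168064000 = 1124000727777607680000 / 2414168064000 = 465585120.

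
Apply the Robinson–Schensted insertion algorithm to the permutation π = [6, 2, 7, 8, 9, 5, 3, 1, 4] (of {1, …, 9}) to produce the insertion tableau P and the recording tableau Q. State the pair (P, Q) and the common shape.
P = [1, 3, 4, 9] / [2, 7, 8] / [5] / [6];  Q = [1, 3, 4, 5] / [2, 6, 9] / [7] / [8];  common shape = (4, 3, 1, 1)

Row-insert the values π_1, π_2, … into P one at a time, bumping the leftmost entry strictly greater than the inserted value down to the next row. The recording tableau Q records, in position (i, j), the step at which that cell was added to P.
  Insert 6 (step 1): P = [6];  Q = [1]
  Insert 2 (step 2): P = [2] / [6];  Q = [1] / [2]
  Insert 7 (step 3): P = [2, 7] / [6];  Q = [1, 3] / [2]
  Insert 8 (step 4): P = [2, 7, 8] / [6];  Q = [1, 3, 4] / [2]
  Insert 9 (step 5): P = [2, 7, 8, 9] / [6];  Q = [1, 3, 4, 5] / [2]
  Insert 5 (step 6): P = [2, 5, 8, 9] / [6, 7];  Q = [1, 3, 4, 5] / [2, 6]
  Insert 3 (step 7): P = [2, 3, 8, 9] / [5, 7] / [6];  Q = [1, 3, 4, 5] / [2, 6] / [7]
  Insert 1 (step 8): P = [1, 3, 8, 9] / [2, 7] / [5] / [6];  Q = [1, 3, 4, 5] / [2, 6] / [7] / [8]
  Insert 4 (step 9): P = [1, 3, 4, 9] / [2, 7, 8] / [5] / [6];  Q = [1, 3, 4, 5] / [2, 6, 9] / [7] / [8]
Final shape: (4, 3, 1, 1).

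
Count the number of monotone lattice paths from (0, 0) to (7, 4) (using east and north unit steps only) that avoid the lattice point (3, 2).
Number of paths = 180

Total paths from (0, 0) to (7, 4): C(11, 7) = 330. Paths through (3, 2): (paths (0, 0) → (3, 2)) × (paths (3, 2) → (7, 4)) = C(5, 3) · C(6, 4) = 10 · 15 = 150. Avoidance count = 330 − 150 = 180.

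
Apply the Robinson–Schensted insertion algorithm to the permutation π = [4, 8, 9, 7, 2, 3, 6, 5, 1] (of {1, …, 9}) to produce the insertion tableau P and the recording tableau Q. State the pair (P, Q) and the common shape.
P = [1, 3, 5] / [2, 6, 9] / [4] / [7] / [8];  Q = [1, 2, 3] / [4, 6, 7] / [5] / [8] / [9];  common shape = (3, 3, 1, 1, 1)

Row-insert the values π_1, π_2, … into P one at a time, bumping the leftmost entry strictly greater than the inserted value down to the next row. The recording tableau Q records, in position (i, j), the step at which that cell was added to P.
  Insert 4 (step 1): P = [4];  Q = [1]
  Insert 8 (step 2): P = [4, 8];  Q = [1, 2]
  Insert 9 (step 3): P = [4, 8, 9];  Q = [1, 2, 3]
  Insert 7 (step 4): P = [4, 7, 9] / [8];  Q = [1, 2, 3] / [4]
  Insert 2 (step 5): P = [2, 7, 9] / [4] / [8];  Q = [1, 2, 3] / [4] / [5]
  Insert 3 (step 6): P = [2, 3, 9] / [4, 7] / [8];  Q = [1, 2, 3] / [4, 6] / [5]
  Insert 6 (step 7): P = [2, 3, 6] / [4, 7, 9] / [8];  Q = [1, 2, 3] / [4, 6, 7] / [5]
  Insert 5 (step 8): P = [2, 3, 5] / [4, 6, 9] / [7] / [8];  Q = [1, 2, 3] / [4, 6, 7] / [5] / [8]
  Insert 1 (step 9): P = [1, 3, 5] / [2, 6, 9] / [4] / [7] / [8];  Q = [1, 2, 3] / [4, 6, 7] / [5] / [8] / [9]
Final shape: (3, 3, 1, 1, 1).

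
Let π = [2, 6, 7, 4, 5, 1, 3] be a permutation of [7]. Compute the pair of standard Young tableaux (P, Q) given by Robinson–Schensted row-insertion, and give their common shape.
P = [1, 3, 5] / [2, 4] / [6, 7];  Q = [1, 2, 3] / [4, 5] / [6, 7];  common shape = (3, 2, 2)

Row-insert the values π_1, π_2, … into P one at a time, bumping the leftmost entry strictly greater than the inserted value down to the next row. The recording tableau Q records, in position (i, j), the step at which that cell was added to P.
  Insert 2 (step 1): P = [2];  Q = [1]
  Insert 6 (step 2): P = [2, 6];  Q = [1, 2]
  Insert 7 (step 3): P = [2, 6, 7];  Q = [1, 2, 3]
  Insert 4 (step 4): P = [2, 4, 7] / [6];  Q = [1, 2, 3] / [4]
  Insert 5 (step 5): P = [2, 4, 5] / [6, 7];  Q = [1, 2, 3] / [4, 5]
  Insert 1 (step 6): P = [1, 4, 5] / [2, 7] / [6];  Q = [1, 2, 3] / [4, 5] / [6]
  Insert 3 (step 7): P = [1, 3, 5] / [2, 4] / [6, 7];  Q = [1, 2, 3] / [4, 5] / [6, 7]
Final shape: (3, 2, 2).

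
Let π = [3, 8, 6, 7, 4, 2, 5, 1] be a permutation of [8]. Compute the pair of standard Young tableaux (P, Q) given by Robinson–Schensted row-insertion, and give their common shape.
P = [1, 4, 5] / [2, 7] / [3] / [6] / [8];  Q = [1, 2, 4] / [3, 7] / [5] / [6] / [8];  common shape = (3, 2, 1, 1, 1)

Row-insert the values π_1, π_2, … into P one at a time, bumping the leftmost entry strictly greater than the inserted value down to the next row. The recording tableau Q records, in position (i, j), the step at which that cell was added to P.
  Insert 3 (step 1): P = [3];  Q = [1]
  Insert 8 (step 2): P = [3, 8];  Q = [1, 2]
  Insert 6 (step 3): P = [3, 6] / [8];  Q = [1, 2] / [3]
  Insert 7 (step 4): P = [3, 6, 7] / [8];  Q = [1, 2, 4] / [3]
  Insert 4 (step 5): P = [3, 4, 7] / [6] / [8];  Q = [1, 2, 4] / [3] / [5]
  Insert 2 (step 6): P = [2, 4, 7] / [3] / [6] / [8];  Q = [1, 2, 4] / [3] / [5] / [6]
  Insert 5 (step 7): P = [2, 4, 5] / [3, 7] / [6] / [8];  Q = [1, 2, 4] / [3, 7] / [5] / [6]
  Insert 1 (step 8): P = [1, 4, 5] / [2, 7] / [3] / [6] / [8];  Q = [1, 2, 4] / [3, 7] / [5] / [6] / [8]
Final shape: (3, 2, 1, 1, 1).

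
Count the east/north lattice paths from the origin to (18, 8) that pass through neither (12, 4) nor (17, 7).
Number of paths = 691707

Inclusion–exclusion. Total paths: C(26, 18) = 1562275. Through P₁: C(16, 12)·C(10, 6) = 382200. Through P₂: C(24, 17)·C(2, 1) = 692208. Since P₁ is strictly southwest of P₂, a monotone path through both must visit P₁ then P₂; paths through both = C(16, 12)·C(8, 5)·C(2, 1) = 203840. Avoid both = 1562275 − 382200 − 692208 + 203840 = 691707.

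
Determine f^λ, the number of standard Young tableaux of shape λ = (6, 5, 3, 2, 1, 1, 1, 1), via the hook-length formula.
# SYT of shape (6, 5, 3, 2, 1, 1, 1, 1) = 178053750

Hook-length formula: f^λ = n! / Π hook(c), product over all cells c of the Young diagram. For λ = (6, 5, 3, 2, 1, 1, 1, 1), n = 20 boxes. Hook lengths by row (left-to-right, top-to-bottom): [13, 8, 6, 4, 3, 1]; [11, 6, 4, 2, 1]; [8, 3, 1]; [6, 1]; [4]; [3]; [2]; [1]. Product of hooks = 13663862784. So f^λ = 20! / 13663862784 = 2432902008176640000 / 13663862784 = 178053750.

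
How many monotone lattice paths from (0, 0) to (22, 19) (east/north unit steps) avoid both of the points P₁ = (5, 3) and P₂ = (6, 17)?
Number of paths = 179306379669

Inclusion–exclusion. Total paths: C(41, 22) = 244662670200. Through P₁: C(8, 5)·C(33, 17) = 65340974160. Through P₂: C(23, 6)·C(18, 16) = 15444891. Since P₁ is strictly southwest of P₂, a monotone path through both must visit P₁ then P₂; paths through both = C(8, 5)·C(15, 1)·C(18, 16) = 128520. Avoid both = 244662670200 − 65340974160 − 15444891 + 128520 = 179306379669.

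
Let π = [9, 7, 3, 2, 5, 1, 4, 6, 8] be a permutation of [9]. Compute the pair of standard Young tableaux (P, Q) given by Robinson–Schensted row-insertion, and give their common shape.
P = [1, 4, 6, 8] / [2, 5] / [3] / [7] / [9];  Q = [1, 5, 8, 9] / [2, 7] / [3] / [4] / [6];  common shape = (4, 2, 1, 1, 1)

Row-insert the values π_1, π_2, … into P one at a time, bumping the leftmost entry strictly greater than the inserted value down to the next row. The recording tableau Q records, in position (i, j), the step at which that cell was added to P.
  Insert 9 (step 1): P = [9];  Q = [1]
  Insert 7 (step 2): P = [7] / [9];  Q = [1] / [2]
  Insert 3 (step 3): P = [3] / [7] / [9];  Q = [1] / [2] / [3]
  Insert 2 (step 4): P = [2] / [3] / [7] / [9];  Q = [1] / [2] / [3] / [4]
  Insert 5 (step 5): P = [2, 5] / [3] / [7] / [9];  Q = [1, 5] / [2] / [3] / [4]
  Insert 1 (step 6): P = [1, 5] / [2] / [3] / [7] / [9];  Q = [1, 5] / [2] / [3] / [4] / [6]
  Insert 4 (step 7): P = [1, 4] / [2, 5] / [3] / [7] / [9];  Q = [1, 5] / [2, 7] / [3] / [4] / [6]
  Insert 6 (step 8): P = [1, 4, 6] / [2, 5] / [3] / [7] / [9];  Q = [1, 5, 8] / [2, 7] / [3] / [4] / [6]
  Insert 8 (step 9): P = [1, 4, 6, 8] / [2, 5] / [3] / [7] / [9];  Q = [1, 5, 8, 9] / [2, 7] / [3] / [4] / [6]
Final shape: (4, 2, 1, 1, 1).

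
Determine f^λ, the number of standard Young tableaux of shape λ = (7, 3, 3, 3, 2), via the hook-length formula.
# SYT of shape (7, 3, 3, 3, 2) = 3508596

Hook-length formula: f^λ = n! / Π hook(c), product over all cells c of the Young diagram. For λ = (7, 3, 3, 3, 2), n = 18 boxes. Hook lengths by row (left-to-right, top-to-bottom): [11, 10, 8, 4, 3, 2, 1]; [6, 5, 3]; [5, 4, 2]; [4, 3, 1]; [2, 1]. Product of hooks = 1824768000. So f^λ = 18! / 1824768000 = 6402373705728000 / 1824768000 = 3508596.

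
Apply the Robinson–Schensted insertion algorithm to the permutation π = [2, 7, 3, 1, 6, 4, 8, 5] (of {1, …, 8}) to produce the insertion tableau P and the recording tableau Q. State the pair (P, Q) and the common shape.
P = [1, 3, 4, 5] / [2, 6, 8] / [7];  Q = [1, 2, 5, 7] / [3, 6, 8] / [4];  common shape = (4, 3, 1)

Row-insert the values π_1, π_2, … into P one at a time, bumping the leftmost entry strictly greater than the inserted value down to the next row. The recording tableau Q records, in position (i, j), the step at which that cell was added to P.
  Insert 2 (step 1): P = [2];  Q = [1]
  Insert 7 (step 2): P = [2, 7];  Q = [1, 2]
  Insert 3 (step 3): P = [2, 3] / [7];  Q = [1, 2] / [3]
  Insert 1 (step 4): P = [1, 3] / [2] / [7];  Q = [1, 2] / [3] / [4]
  Insert 6 (step 5): P = [1, 3, 6] / [2] / [7];  Q = [1, 2, 5] / [3] / [4]
  Insert 4 (step 6): P = [1, 3, 4] / [2, 6] / [7];  Q = [1, 2, 5] / [3, 6] / [4]
  Insert 8 (step 7): P = [1, 3, 4, 8] / [2, 6] / [7];  Q = [1, 2, 5, 7] / [3, 6] / [4]
  Insert 5 (step 8): P = [1, 3, 4, 5] / [2, 6, 8] / [7];  Q = [1, 2, 5, 7] / [3, 6, 8] / [4]
Final shape: (4, 3, 1).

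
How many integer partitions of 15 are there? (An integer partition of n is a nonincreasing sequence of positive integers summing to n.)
p(15) = 176

Compute p(n) via the recurrence p(n, m) = p(n, m−1) + p(n−m, m), where p(n, m) counts partitions of n with all parts ≤ m and p(n) = p(n, n). The base cases are p(0, m) = 1 and p(n, 0) = 0 for n > 0. Filling the table yields p(15) = 176. (Euler's pentagonal recurrence is an alternative.)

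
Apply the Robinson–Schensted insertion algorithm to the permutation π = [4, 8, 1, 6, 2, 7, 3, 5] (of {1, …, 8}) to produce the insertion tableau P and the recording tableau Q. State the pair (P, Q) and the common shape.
P = [1, 2, 3, 5] / [4, 6, 7] / [8];  Q = [1, 2, 6, 8] / [3, 4, 7] / [5];  common shape = (4, 3, 1)

Row-insert the values π_1, π_2, … into P one at a time, bumping the leftmost entry strictly greater than the inserted value down to the next row. The recording tableau Q records, in position (i, j), the step at which that cell was added to P.
  Insert 4 (step 1): P = [4];  Q = [1]
  Insert 8 (step 2): P = [4, 8];  Q = [1, 2]
  Insert 1 (step 3): P = [1, 8] / [4];  Q = [1, 2] / [3]
  Insert 6 (step 4): P = [1, 6] / [4, 8];  Q = [1, 2] / [3, 4]
  Insert 2 (step 5): P = [1, 2] / [4, 6] / [8];  Q = [1, 2] / [3, 4] / [5]
  Insert 7 (step 6): P = [1, 2, 7] / [4, 6] / [8];  Q = [1, 2, 6] / [3, 4] / [5]
  Insert 3 (step 7): P = [1, 2, 3] / [4, 6, 7] / [8];  Q = [1, 2, 6] / [3, 4, 7] / [5]
  Insert 5 (step 8): P = [1, 2, 3, 5] / [4, 6, 7] / [8];  Q = [1, 2, 6, 8] / [3, 4, 7] / [5]
Final shape: (4, 3, 1).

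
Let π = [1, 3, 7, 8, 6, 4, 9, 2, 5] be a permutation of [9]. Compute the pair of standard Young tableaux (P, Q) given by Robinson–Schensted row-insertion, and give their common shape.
P = [1, 2, 4, 5, 9] / [3, 8] / [6] / [7];  Q = [1, 2, 3, 4, 7] / [5, 9] / [6] / [8];  common shape = (5, 2, 1, 1)

Row-insert the values π_1, π_2, … into P one at a time, bumping the leftmost entry strictly greater than the inserted value down to the next row. The recording tableau Q records, in position (i, j), the step at which that cell was added to P.
  Insert 1 (step 1): P = [1];  Q = [1]
  Insert 3 (step 2): P = [1, 3];  Q = [1, 2]
  Insert 7 (step 3): P = [1, 3, 7];  Q = [1, 2, 3]
  Insert 8 (step 4): P = [1, 3, 7, 8];  Q = [1, 2, 3, 4]
  Insert 6 (step 5): P = [1, 3, 6, 8] / [7];  Q = [1, 2, 3, 4] / [5]
  Insert 4 (step 6): P = [1, 3, 4, 8] / [6] / [7];  Q = [1, 2, 3, 4] / [5] / [6]
  Insert 9 (step 7): P = [1, 3, 4, 8, 9] / [6] / [7];  Q = [1, 2, 3, 4, 7] / [5] / [6]
  Insert 2 (step 8): P = [1, 2, 4, 8, 9] / [3] / [6] / [7];  Q = [1, 2, 3, 4, 7] / [5] / [6] / [8]
  Insert 5 (step 9): P = [1, 2, 4, 5, 9] / [3, 8] / [6] / [7];  Q = [1, 2, 3, 4, 7] / [5, 9] / [6] / [8]
Final shape: (5, 2, 1, 1).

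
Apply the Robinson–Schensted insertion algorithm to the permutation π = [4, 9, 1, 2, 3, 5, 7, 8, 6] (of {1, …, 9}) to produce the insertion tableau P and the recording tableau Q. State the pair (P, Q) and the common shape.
P = [1, 2, 3, 5, 6, 8] / [4, 7] / [9];  Q = [1, 2, 5, 6, 7, 8] / [3, 4] / [9];  common shape = (6, 2, 1)

Row-insert the values π_1, π_2, … into P one at a time, bumping the leftmost entry strictly greater than the inserted value down to the next row. The recording tableau Q records, in position (i, j), the step at which that cell was added to P.
  Insert 4 (step 1): P = [4];  Q = [1]
  Insert 9 (step 2): P = [4, 9];  Q = [1, 2]
  Insert 1 (step 3): P = [1, 9] / [4];  Q = [1, 2] / [3]
  Insert 2 (step 4): P = [1, 2] / [4, 9];  Q = [1, 2] / [3, 4]
  Insert 3 (step 5): P = [1, 2, 3] / [4, 9];  Q = [1, 2, 5] / [3, 4]
  Insert 5 (step 6): P = [1, 2, 3, 5] / [4, 9];  Q = [1, 2, 5, 6] / [3, 4]
  Insert 7 (step 7): P = [1, 2, 3, 5, 7] / [4, 9];  Q = [1, 2, 5, 6, 7] / [3, 4]
  Insert 8 (step 8): P = [1, 2, 3, 5, 7, 8] / [4, 9];  Q = [1, 2, 5, 6, 7, 8] / [3, 4]
  Insert 6 (step 9): P = [1, 2, 3, 5, 6, 8] / [4, 7] / [9];  Q = [1, 2, 5, 6, 7, 8] / [3, 4] / [9]
Final shape: (6, 2, 1).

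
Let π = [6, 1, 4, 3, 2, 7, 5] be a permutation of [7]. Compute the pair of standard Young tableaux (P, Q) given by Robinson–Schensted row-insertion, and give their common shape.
P = [1, 2, 5] / [3, 7] / [4] / [6];  Q = [1, 3, 6] / [2, 7] / [4] / [5];  common shape = (3, 2, 1, 1)

Row-insert the values π_1, π_2, … into P one at a time, bumping the leftmost entry strictly greater than the inserted value down to the next row. The recording tableau Q records, in position (i, j), the step at which that cell was added to P.
  Insert 6 (step 1): P = [6];  Q = [1]
  Insert 1 (step 2): P = [1] / [6];  Q = [1] / [2]
  Insert 4 (step 3): P = [1, 4] / [6];  Q = [1, 3] / [2]
  Insert 3 (step 4): P = [1, 3] / [4] / [6];  Q = [1, 3] / [2] / [4]
  Insert 2 (step 5): P = [1, 2] / [3] / [4] / [6];  Q = [1, 3] / [2] / [4] / [5]
  Insert 7 (step 6): P = [1, 2, 7] / [3] / [4] / [6];  Q = [1, 3, 6] / [2] / [4] / [5]
  Insert 5 (step 7): P = [1, 2, 5] / [3, 7] / [4] / [6];  Q = [1, 3, 6] / [2, 7] / [4] / [5]
Final shape: (3, 2, 1, 1).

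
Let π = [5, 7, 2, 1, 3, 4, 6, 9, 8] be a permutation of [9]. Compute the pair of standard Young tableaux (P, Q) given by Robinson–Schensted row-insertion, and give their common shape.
P = [1, 3, 4, 6, 8] / [2, 7, 9] / [5];  Q = [1, 2, 6, 7, 8] / [3, 5, 9] / [4];  common shape = (5, 3, 1)

Row-insert the values π_1, π_2, … into P one at a time, bumping the leftmost entry strictly greater than the inserted value down to the next row. The recording tableau Q records, in position (i, j), the step at which that cell was added to P.
  Insert 5 (step 1): P = [5];  Q = [1]
  Insert 7 (step 2): P = [5, 7];  Q = [1, 2]
  Insert 2 (step 3): P = [2, 7] / [5];  Q = [1, 2] / [3]
  Insert 1 (step 4): P = [1, 7] / [2] / [5];  Q = [1, 2] / [3] / [4]
  Insert 3 (step 5): P = [1, 3] / [2, 7] / [5];  Q = [1, 2] / [3, 5] / [4]
  Insert 4 (step 6): P = [1, 3, 4] / [2, 7] / [5];  Q = [1, 2, 6] / [3, 5] / [4]
  Insert 6 (step 7): P = [1, 3, 4, 6] / [2, 7] / [5];  Q = [1, 2, 6, 7] / [3, 5] / [4]
  Insert 9 (step 8): P = [1, 3, 4, 6, 9] / [2, 7] / [5];  Q = [1, 2, 6, 7, 8] / [3, 5] / [4]
  Insert 8 (step 9): P = [1, 3, 4, 6, 8] / [2, 7, 9] / [5];  Q = [1, 2, 6, 7, 8] / [3, 5, 9] / [4]
Final shape: (5, 3, 1).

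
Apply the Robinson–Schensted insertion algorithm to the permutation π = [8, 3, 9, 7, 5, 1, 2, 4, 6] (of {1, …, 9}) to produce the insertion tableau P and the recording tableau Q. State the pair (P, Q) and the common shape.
P = [1, 2, 4, 6] / [3, 5] / [7, 9] / [8];  Q = [1, 3, 8, 9] / [2, 4] / [5, 7] / [6];  common shape = (4, 2, 2, 1)

Row-insert the values π_1, π_2, … into P one at a time, bumping the leftmost entry strictly greater than the inserted value down to the next row. The recording tableau Q records, in position (i, j), the step at which that cell was added to P.
  Insert 8 (step 1): P = [8];  Q = [1]
  Insert 3 (step 2): P = [3] / [8];  Q = [1] / [2]
  Insert 9 (step 3): P = [3, 9] / [8];  Q = [1, 3] / [2]
  Insert 7 (step 4): P = [3, 7] / [8, 9];  Q = [1, 3] / [2, 4]
  Insert 5 (step 5): P = [3, 5] / [7, 9] / [8];  Q = [1, 3] / [2, 4] / [5]
  Insert 1 (step 6): P = [1, 5] / [3, 9] / [7] / [8];  Q = [1, 3] / [2, 4] / [5] / [6]
  Insert 2 (step 7): P = [1, 2] / [3, 5] / [7, 9] / [8];  Q = [1, 3] / [2, 4] / [5, 7] / [6]
  Insert 4 (step 8): P = [1, 2, 4] / [3, 5] / [7, 9] / [8];  Q = [1, 3, 8] / [2, 4] / [5, 7] / [6]
  Insert 6 (step 9): P = [1, 2, 4, 6] / [3, 5] / [7, 9] / [8];  Q = [1, 3, 8, 9] / [2, 4] / [5, 7] / [6]
Final shape: (4, 2, 2, 1).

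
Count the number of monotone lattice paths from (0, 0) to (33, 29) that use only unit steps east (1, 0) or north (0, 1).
Number of paths = 409894288378212890

A monotone lattice path from (0, 0) to (33, 29) consists of 33 east steps and 29 north steps in some order, so it is determined by which 33 of the 62 steps are east. The count is C(62, 33) = 409894288378212890.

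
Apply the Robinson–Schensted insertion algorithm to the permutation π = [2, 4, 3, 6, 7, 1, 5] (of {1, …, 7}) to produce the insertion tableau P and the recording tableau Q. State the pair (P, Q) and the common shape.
P = [1, 3, 5, 7] / [2, 6] / [4];  Q = [1, 2, 4, 5] / [3, 7] / [6];  common shape = (4, 2, 1)

Row-insert the values π_1, π_2, … into P one at a time, bumping the leftmost entry strictly greater than the inserted value down to the next row. The recording tableau Q records, in position (i, j), the step at which that cell was added to P.
  Insert 2 (step 1): P = [2];  Q = [1]
  Insert 4 (step 2): P = [2, 4];  Q = [1, 2]
  Insert 3 (step 3): P = [2, 3] / [4];  Q = [1, 2] / [3]
  Insert 6 (step 4): P = [2, 3, 6] / [4];  Q = [1, 2, 4] / [3]
  Insert 7 (step 5): P = [2, 3, 6, 7] / [4];  Q = [1, 2, 4, 5] / [3]
  Insert 1 (step 6): P = [1, 3, 6, 7] / [2] / [4];  Q = [1, 2, 4, 5] / [3] / [6]
  Insert 5 (step 7): P = [1, 3, 5, 7] / [2, 6] / [4];  Q = [1, 2, 4, 5] / [3, 7] / [6]
Final shape: (4, 2, 1).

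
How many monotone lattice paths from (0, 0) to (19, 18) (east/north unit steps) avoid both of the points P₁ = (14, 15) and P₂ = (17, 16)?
Number of paths = 8189932920

Inclusion–exclusion. Total paths: C(37, 19) = 17672631900. Through P₁: C(29, 14)·C(8, 5) = 4343290560. Through P₂: C(33, 17)·C(4, 2) = 7000818660. Since P₁ is strictly southwest of P₂, a monotone path through both must visit P₁ then P₂; paths through both = C(29, 14)·C(4, 3)·C(4, 2) = 1861410240. Avoid both = 17672631900 − 4343290560 − 7000818660 + 1861410240 = 8189932920.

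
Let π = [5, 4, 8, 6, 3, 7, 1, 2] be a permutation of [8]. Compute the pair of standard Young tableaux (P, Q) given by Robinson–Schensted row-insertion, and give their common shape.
P = [1, 2, 7] / [3, 6] / [4, 8] / [5];  Q = [1, 3, 6] / [2, 4] / [5, 8] / [7];  common shape = (3, 2, 2, 1)

Row-insert the values π_1, π_2, … into P one at a time, bumping the leftmost entry strictly greater than the inserted value down to the next row. The recording tableau Q records, in position (i, j), the step at which that cell was added to P.
  Insert 5 (step 1): P = [5];  Q = [1]
  Insert 4 (step 2): P = [4] / [5];  Q = [1] / [2]
  Insert 8 (step 3): P = [4, 8] / [5];  Q = [1, 3] / [2]
  Insert 6 (step 4): P = [4, 6] / [5, 8];  Q = [1, 3] / [2, 4]
  Insert 3 (step 5): P = [3, 6] / [4, 8] / [5];  Q = [1, 3] / [2, 4] / [5]
  Insert 7 (step 6): P = [3, 6, 7] / [4, 8] / [5];  Q = [1, 3, 6] / [2, 4] / [5]
  Insert 1 (step 7): P = [1, 6, 7] / [3, 8] / [4] / [5];  Q = [1, 3, 6] / [2, 4] / [5] / [7]
  Insert 2 (step 8): P = [1, 2, 7] / [3, 6] / [4, 8] / [5];  Q = [1, 3, 6] / [2, 4] / [5, 8] / [7]
Final shape: (3, 2, 2, 1).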